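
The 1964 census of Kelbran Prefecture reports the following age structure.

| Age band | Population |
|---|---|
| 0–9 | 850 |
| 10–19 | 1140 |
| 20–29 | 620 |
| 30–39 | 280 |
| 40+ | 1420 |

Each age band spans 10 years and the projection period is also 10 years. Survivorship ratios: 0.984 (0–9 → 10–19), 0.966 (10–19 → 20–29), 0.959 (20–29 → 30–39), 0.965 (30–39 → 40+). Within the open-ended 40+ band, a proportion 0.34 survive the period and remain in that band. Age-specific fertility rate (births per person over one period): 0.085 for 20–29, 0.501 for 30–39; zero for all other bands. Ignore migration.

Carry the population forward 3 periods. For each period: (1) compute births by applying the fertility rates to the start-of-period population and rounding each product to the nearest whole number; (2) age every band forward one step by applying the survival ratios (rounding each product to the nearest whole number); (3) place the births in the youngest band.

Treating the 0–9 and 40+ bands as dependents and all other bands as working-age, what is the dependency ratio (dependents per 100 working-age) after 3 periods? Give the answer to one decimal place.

Period 1.
Births: 620 × 0.085 = 53, 280 × 0.501 = 140 ⇒ total 193
10–19: 850 × 0.984 = 836
20–29: 1140 × 0.966 = 1101
30–39: 620 × 0.959 = 595
40+: 280 × 0.965 + 1420 × 0.34 = 270 + 483 = 753
End of period: [193, 836, 1101, 595, 753]
Period 2.
Births: 1101 × 0.085 = 94, 595 × 0.501 = 298 ⇒ total 392
10–19: 193 × 0.984 = 190
20–29: 836 × 0.966 = 808
30–39: 1101 × 0.959 = 1056
40+: 595 × 0.965 + 753 × 0.34 = 574 + 256 = 830
End of period: [392, 190, 808, 1056, 830]
Period 3.
Births: 808 × 0.085 = 69, 1056 × 0.501 = 529 ⇒ total 598
10–19: 392 × 0.984 = 386
20–29: 190 × 0.966 = 184
30–39: 808 × 0.959 = 775
40+: 1056 × 0.965 + 830 × 0.34 = 1019 + 282 = 1301
End of period: [598, 386, 184, 775, 1301]
Dependents (band 0–9 + band 40+) = 598 + 1301 = 1899; working-age = 1345; ratio = 1899/1345 × 100 = 141.2

141.2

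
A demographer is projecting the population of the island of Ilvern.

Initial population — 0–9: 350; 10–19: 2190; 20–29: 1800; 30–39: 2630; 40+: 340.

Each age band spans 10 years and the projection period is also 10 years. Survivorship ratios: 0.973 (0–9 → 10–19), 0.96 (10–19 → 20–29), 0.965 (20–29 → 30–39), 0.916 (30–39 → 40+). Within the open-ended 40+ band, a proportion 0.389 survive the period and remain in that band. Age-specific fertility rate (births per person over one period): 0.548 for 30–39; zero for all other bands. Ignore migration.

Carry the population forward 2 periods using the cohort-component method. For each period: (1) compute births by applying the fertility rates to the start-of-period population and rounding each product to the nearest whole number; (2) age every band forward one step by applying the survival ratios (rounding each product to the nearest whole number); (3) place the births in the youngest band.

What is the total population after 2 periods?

7288

Period 1:
Births: 2630 × 0.548 = 1441
10–19: 350 × 0.973 = 341
20–29: 2190 × 0.96 = 2102
30–39: 1800 × 0.965 = 1737
40+: 2630 × 0.916 + 340 × 0.389 = 2409 + 132 = 2541
Population now: 0–9=1441, 10–19=341, 20–29=2102, 30–39=1737, 40+=2541
Period 2:
Births: 1737 × 0.548 = 952
10–19: 1441 × 0.973 = 1402
20–29: 341 × 0.96 = 327
30–39: 2102 × 0.965 = 2028
40+: 1737 × 0.916 + 2541 × 0.389 = 1591 + 988 = 2579
Population now: 0–9=952, 10–19=1402, 20–29=327, 30–39=2028, 40+=2579
Total after period 2: 952 + 1402 + 327 + 2028 + 2579 = 7288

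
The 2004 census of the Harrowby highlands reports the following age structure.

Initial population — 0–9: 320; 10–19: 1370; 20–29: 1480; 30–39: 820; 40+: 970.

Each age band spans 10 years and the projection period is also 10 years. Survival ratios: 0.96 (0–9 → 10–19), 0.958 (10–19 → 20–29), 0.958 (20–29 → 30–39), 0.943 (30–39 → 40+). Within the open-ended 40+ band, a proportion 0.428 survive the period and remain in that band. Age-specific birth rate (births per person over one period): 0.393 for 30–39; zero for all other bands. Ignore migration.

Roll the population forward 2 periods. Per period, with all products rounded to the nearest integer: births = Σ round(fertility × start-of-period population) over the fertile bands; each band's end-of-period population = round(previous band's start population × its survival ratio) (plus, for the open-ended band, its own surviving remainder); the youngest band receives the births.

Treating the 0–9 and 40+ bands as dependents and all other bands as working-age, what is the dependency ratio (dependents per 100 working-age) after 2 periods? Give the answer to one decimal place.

129.1

— Period 1 —
Births: 820 × 0.393 = 322
10–19: 320 × 0.96 = 307
20–29: 1370 × 0.958 = 1312
30–39: 1480 × 0.958 = 1418
40+: 820 × 0.943 + 970 × 0.428 = 773 + 415 = 1188
Population now: 0–9=322, 10–19=307, 20–29=1312, 30–39=1418, 40+=1188
— Period 2 —
Births: 1418 × 0.393 = 557
10–19: 322 × 0.96 = 309
20–29: 307 × 0.958 = 294
30–39: 1312 × 0.958 = 1257
40+: 1418 × 0.943 + 1188 × 0.428 = 1337 + 508 = 1845
Population now: 0–9=557, 10–19=309, 20–29=294, 30–39=1257, 40+=1845
Dependents (band 0–9 + band 40+) = 557 + 1845 = 2402; working-age = 1860; ratio = 2402/1860 × 100 = 129.1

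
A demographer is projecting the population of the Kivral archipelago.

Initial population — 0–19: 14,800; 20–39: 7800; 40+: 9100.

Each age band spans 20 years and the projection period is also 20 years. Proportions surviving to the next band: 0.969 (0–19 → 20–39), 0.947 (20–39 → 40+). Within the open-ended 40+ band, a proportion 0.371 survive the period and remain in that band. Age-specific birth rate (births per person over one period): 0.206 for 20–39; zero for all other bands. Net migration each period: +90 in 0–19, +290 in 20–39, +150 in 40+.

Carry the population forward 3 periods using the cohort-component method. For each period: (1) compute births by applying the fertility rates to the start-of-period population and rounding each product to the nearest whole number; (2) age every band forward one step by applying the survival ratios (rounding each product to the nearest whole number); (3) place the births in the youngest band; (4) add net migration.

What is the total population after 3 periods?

Period 1:
Births: 7800 × 0.206 = 1607
20–39: 14800 × 0.969 = 14341
40+: 7800 × 0.947 + 9100 × 0.371 = 7387 + 3376 = 10763
Net migration: 0–19 + 90 → 1697; 20–39 + 290 → 14631; 40+ + 150 → 10913
Giving 1697 / 14631 / 10913.
Period 2:
Births: 14631 × 0.206 = 3014
20–39: 1697 × 0.969 = 1644
40+: 14631 × 0.947 + 10913 × 0.371 = 13856 + 4049 = 17905
Net migration: 0–19 + 90 → 3104; 20–39 + 290 → 1934; 40+ + 150 → 18055
Giving 3104 / 1934 / 18055.
Period 3:
Births: 1934 × 0.206 = 398
20–39: 3104 × 0.969 = 3008
40+: 1934 × 0.947 + 18055 × 0.371 = 1831 + 6698 = 8529
Net migration: 0–19 + 90 → 488; 20–39 + 290 → 3298; 40+ + 150 → 8679
Giving 488 / 3298 / 8679.
Total after period 3: 488 + 3298 + 8679 = 12465

12465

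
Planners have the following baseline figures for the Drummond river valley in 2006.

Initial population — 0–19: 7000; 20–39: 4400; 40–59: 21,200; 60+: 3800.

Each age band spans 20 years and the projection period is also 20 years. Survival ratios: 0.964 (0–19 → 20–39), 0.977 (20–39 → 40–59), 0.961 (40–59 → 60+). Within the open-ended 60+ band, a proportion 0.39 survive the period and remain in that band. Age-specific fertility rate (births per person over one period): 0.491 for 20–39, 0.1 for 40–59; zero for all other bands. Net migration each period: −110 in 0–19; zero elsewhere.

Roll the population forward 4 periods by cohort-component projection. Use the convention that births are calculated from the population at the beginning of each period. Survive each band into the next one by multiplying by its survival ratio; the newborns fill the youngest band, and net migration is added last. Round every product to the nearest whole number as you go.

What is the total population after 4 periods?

16026

After projecting period 1:
Births: 4400 × 0.491 = 2160  |  21200 × 0.1 = 2120 → 4280
20–39: 7000 × 0.964 = 6748
40–59: 4400 × 0.977 = 4299
60+: 21200 × 0.961 + 3800 × 0.39 = 20373 + 1482 = 21855
Net migration: 0–19 − 110 → 4170
End of period: [4170, 6748, 4299, 21855]
After projecting period 2:
Births: 6748 × 0.491 = 3313  |  4299 × 0.1 = 430 → 3743
20–39: 4170 × 0.964 = 4020
40–59: 6748 × 0.977 = 6593
60+: 4299 × 0.961 + 21855 × 0.39 = 4131 + 8523 = 12654
Net migration: 0–19 − 110 → 3633
End of period: [3633, 4020, 6593, 12654]
After projecting period 3:
Births: 4020 × 0.491 = 1974  |  6593 × 0.1 = 659 → 2633
20–39: 3633 × 0.964 = 3502
40–59: 4020 × 0.977 = 3928
60+: 6593 × 0.961 + 12654 × 0.39 = 6336 + 4935 = 11271
Net migration: 0–19 − 110 → 2523
End of period: [2523, 3502, 3928, 11271]
After projecting period 4:
Births: 3502 × 0.491 = 1719  |  3928 × 0.1 = 393 → 2112
20–39: 2523 × 0.964 = 2432
40–59: 3502 × 0.977 = 3421
60+: 3928 × 0.961 + 11271 × 0.39 = 3775 + 4396 = 8171
Net migration: 0–19 − 110 → 2002
End of period: [2002, 2432, 3421, 8171]
Total after period 4: 2002 + 2432 + 3421 + 8171 = 16026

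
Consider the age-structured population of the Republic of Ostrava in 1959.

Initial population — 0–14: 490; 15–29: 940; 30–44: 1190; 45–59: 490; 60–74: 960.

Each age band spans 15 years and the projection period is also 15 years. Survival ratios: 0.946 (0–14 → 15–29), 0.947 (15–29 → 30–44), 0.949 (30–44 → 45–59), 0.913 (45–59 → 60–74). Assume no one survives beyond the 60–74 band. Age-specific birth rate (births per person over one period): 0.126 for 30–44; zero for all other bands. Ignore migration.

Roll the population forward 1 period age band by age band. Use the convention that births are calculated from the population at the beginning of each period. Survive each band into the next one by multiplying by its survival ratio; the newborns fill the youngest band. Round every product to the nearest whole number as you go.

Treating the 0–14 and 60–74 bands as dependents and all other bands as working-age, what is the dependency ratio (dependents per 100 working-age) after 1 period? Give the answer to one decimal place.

24.0

Let band 1 be 0–14 through band 5 = 60–74.
Period 1:
Births: 1190 * 0.126 = 150
Band 2: 490 * 0.946 = 464
Band 3: 940 * 0.947 = 890
Band 4: 1190 * 0.949 = 1129
Band 5: 490 * 0.913 = 447
End of period: [150, 464, 890, 1129, 447]
Dependents (band 0–14 + band 60–74) = 150 + 447 = 597; working-age = 2483; ratio = 597/2483 × 100 = 24.0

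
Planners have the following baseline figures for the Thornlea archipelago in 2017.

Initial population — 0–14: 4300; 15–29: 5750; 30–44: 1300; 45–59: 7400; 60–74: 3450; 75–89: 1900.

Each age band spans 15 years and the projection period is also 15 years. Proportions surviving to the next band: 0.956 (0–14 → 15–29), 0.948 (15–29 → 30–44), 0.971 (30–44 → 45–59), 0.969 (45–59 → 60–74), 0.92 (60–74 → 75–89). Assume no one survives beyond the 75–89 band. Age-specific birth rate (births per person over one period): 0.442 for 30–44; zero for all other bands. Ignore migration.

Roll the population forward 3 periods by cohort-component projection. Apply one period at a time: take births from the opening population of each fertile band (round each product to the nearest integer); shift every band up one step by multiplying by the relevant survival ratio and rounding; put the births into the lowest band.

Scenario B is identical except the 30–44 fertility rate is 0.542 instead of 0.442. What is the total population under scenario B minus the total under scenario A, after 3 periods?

1029

(Bands numbered youngest = 1 to oldest = 6.)
[period 1]
Births: 1300 * 0.442 = 575
Band 2: 4300 * 0.956 = 4111
Band 3: 5750 * 0.948 = 5451
Band 4: 1300 * 0.971 = 1262
Band 5: 7400 * 0.969 = 7171
Band 6: 3450 * 0.92 = 3174
End of period: [575, 4111, 5451, 1262, 7171, 3174]
[period 2]
Births: 5451 * 0.442 = 2409
Band 2: 575 * 0.956 = 550
Band 3: 4111 * 0.948 = 3897
Band 4: 5451 * 0.971 = 5293
Band 5: 1262 * 0.969 = 1223
Band 6: 7171 * 0.92 = 6597
End of period: [2409, 550, 3897, 5293, 1223, 6597]
[period 3]
Births: 3897 * 0.442 = 1722
Band 2: 2409 * 0.956 = 2303
Band 3: 550 * 0.948 = 521
Band 4: 3897 * 0.971 = 3784
Band 5: 5293 * 0.969 = 5129
Band 6: 1223 * 0.92 = 1125
End of period: [1722, 2303, 521, 3784, 5129, 1125]
Scenario A total after 3 periods: 14584
Scenario B projection —
[period 1]
Births: 1300 * 0.542 = 705
Band 2: 4300 * 0.956 = 4111
Band 3: 5750 * 0.948 = 5451
Band 4: 1300 * 0.971 = 1262
Band 5: 7400 * 0.969 = 7171
Band 6: 3450 * 0.92 = 3174
End of period: [705, 4111, 5451, 1262, 7171, 3174]
[period 2]
Births: 5451 * 0.542 = 2954
Band 2: 705 * 0.956 = 674
Band 3: 4111 * 0.948 = 3897
Band 4: 5451 * 0.971 = 5293
Band 5: 1262 * 0.969 = 1223
Band 6: 7171 * 0.92 = 6597
End of period: [2954, 674, 3897, 5293, 1223, 6597]
[period 3]
Births: 3897 * 0.542 = 2112
Band 2: 2954 * 0.956 = 2824
Band 3: 674 * 0.948 = 639
Band 4: 3897 * 0.971 = 3784
Band 5: 5293 * 0.969 = 5129
Band 6: 1223 * 0.92 = 1125
End of period: [2112, 2824, 639, 3784, 5129, 1125]
Scenario B total after 3 periods: 15613
Difference B − A = 15613 − 14584 = 1029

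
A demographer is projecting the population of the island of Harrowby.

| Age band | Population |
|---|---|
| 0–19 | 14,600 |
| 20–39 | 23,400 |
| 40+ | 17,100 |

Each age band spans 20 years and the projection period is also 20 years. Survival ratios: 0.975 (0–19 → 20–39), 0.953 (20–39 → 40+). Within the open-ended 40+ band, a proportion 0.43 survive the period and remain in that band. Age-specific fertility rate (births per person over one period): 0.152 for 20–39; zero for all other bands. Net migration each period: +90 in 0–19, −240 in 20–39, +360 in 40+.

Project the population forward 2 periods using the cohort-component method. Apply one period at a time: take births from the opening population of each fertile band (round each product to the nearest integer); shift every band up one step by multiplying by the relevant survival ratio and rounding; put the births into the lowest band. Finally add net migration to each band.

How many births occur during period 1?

Period 1.
Births: 23400 × 0.152 = 3557
20–39: 14600 × 0.975 = 14235
40+: 23400 × 0.953 + 17100 × 0.43 = 22300 + 7353 = 29653
Net migration: 0–19 + 90 → 3647; 20–39 − 240 → 13995; 40+ + 360 → 30013
Giving 3647 / 13995 / 30013.

3557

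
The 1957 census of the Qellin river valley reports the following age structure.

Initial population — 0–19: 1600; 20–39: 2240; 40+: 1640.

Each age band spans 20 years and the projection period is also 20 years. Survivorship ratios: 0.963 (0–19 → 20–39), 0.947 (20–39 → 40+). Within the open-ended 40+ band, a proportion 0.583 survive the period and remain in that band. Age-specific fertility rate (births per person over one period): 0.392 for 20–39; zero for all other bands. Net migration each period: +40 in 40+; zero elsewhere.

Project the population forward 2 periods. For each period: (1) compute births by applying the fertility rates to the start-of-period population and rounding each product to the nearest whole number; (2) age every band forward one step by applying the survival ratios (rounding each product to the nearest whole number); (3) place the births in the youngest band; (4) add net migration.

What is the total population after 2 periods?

Period 1:
Births: 2240 × 0.392 = 878
20–39: 1600 × 0.963 = 1541
40+: 2240 × 0.947 + 1640 × 0.583 = 2121 + 956 = 3077
Net migration: 40+ + 40 → 3117
→ [878, 1541, 3117]
Period 2:
Births: 1541 × 0.392 = 604
20–39: 878 × 0.963 = 846
40+: 1541 × 0.947 + 3117 × 0.583 = 1459 + 1817 = 3276
Net migration: 40+ + 40 → 3316
→ [604, 846, 3316]
Total after period 2: 604 + 846 + 3316 = 4766

4766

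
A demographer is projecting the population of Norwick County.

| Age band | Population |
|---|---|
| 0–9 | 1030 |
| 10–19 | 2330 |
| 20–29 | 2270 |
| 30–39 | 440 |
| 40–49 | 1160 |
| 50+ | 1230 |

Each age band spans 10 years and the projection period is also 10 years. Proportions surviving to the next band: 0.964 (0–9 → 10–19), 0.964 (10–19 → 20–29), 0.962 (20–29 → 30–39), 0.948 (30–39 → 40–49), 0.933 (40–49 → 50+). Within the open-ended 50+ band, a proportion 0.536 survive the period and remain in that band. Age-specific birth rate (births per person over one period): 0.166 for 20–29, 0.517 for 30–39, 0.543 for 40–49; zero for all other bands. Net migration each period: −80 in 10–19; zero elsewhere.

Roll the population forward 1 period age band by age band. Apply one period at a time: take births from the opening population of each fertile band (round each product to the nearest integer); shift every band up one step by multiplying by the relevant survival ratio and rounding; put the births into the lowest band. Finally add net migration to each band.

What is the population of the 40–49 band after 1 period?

Let group 1 be 0–9 through group 6 = 50+.
Period 1.
Births: 2270 × 0.166 = 377, 440 × 0.517 = 227, 1160 × 0.543 = 630 — total 1234
Group 2: 1030 × 0.964 = 993
Group 3: 2330 × 0.964 = 2246
Group 4: 2270 × 0.962 = 2184
Group 5: 440 × 0.948 = 417
Group 6: 1160 × 0.933 + 1230 × 0.536 = 1082 + 659 = 1741
Net migration: Group 2 − 80 → 913
Population now: 0–9=1234, 10–19=913, 20–29=2246, 30–39=2184, 40–49=417, 50+=1741

417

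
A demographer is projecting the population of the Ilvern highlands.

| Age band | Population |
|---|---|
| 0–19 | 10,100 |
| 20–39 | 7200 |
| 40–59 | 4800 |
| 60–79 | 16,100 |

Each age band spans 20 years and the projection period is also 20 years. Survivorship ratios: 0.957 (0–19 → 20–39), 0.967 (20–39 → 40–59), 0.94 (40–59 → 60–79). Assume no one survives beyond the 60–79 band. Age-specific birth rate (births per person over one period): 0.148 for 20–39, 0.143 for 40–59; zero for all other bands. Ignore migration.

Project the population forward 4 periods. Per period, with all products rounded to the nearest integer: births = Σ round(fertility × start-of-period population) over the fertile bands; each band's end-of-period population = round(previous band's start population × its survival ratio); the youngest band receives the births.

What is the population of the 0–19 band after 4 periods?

Period 1.
Births: 7200 × 0.148 = 1066  |  4800 × 0.143 = 686 → total 1752
20–39: 10100 × 0.957 = 9666
40–59: 7200 × 0.967 = 6962
60–79: 4800 × 0.94 = 4512
→ [1752, 9666, 6962, 4512]
Period 2.
Births: 9666 × 0.148 = 1431  |  6962 × 0.143 = 996 → total 2427
20–39: 1752 × 0.957 = 1677
40–59: 9666 × 0.967 = 9347
60–79: 6962 × 0.94 = 6544
→ [2427, 1677, 9347, 6544]
Period 3.
Births: 1677 × 0.148 = 248  |  9347 × 0.143 = 1337 → total 1585
20–39: 2427 × 0.957 = 2323
40–59: 1677 × 0.967 = 1622
60–79: 9347 × 0.94 = 8786
→ [1585, 2323, 1622, 8786]
Period 4.
Births: 2323 × 0.148 = 344  |  1622 × 0.143 = 232 → total 576
20–39: 1585 × 0.957 = 1517
40–59: 2323 × 0.967 = 2246
60–79: 1622 × 0.94 = 1525
→ [576, 1517, 2246, 1525]

576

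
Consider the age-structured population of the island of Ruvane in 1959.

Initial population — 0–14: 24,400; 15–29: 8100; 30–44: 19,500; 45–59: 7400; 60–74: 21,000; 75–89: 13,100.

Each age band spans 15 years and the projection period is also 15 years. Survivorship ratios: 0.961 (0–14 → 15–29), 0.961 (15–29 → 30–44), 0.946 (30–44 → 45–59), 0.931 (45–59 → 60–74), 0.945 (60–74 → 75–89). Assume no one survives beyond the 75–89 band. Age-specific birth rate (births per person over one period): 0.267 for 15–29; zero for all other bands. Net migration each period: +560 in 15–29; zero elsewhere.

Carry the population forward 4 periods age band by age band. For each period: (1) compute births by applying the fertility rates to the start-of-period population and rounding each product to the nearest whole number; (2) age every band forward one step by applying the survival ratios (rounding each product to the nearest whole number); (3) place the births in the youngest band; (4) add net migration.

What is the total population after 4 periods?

38688

— Period 1 —
Births: 8100 × 0.267 = 2163
15–29: 24400 × 0.961 = 23448
30–44: 8100 × 0.961 = 7784
45–59: 19500 × 0.946 = 18447
60–74: 7400 × 0.931 = 6889
75–89: 21000 × 0.945 = 19845
Net migration: 15–29 + 560 → 24008
Giving 2163 / 24008 / 7784 / 18447 / 6889 / 19845.
— Period 2 —
Births: 24008 × 0.267 = 6410
15–29: 2163 × 0.961 = 2079
30–44: 24008 × 0.961 = 23072
45–59: 7784 × 0.946 = 7364
60–74: 18447 × 0.931 = 17174
75–89: 6889 × 0.945 = 6510
Net migration: 15–29 + 560 → 2639
Giving 6410 / 2639 / 23072 / 7364 / 17174 / 6510.
— Period 3 —
Births: 2639 × 0.267 = 705
15–29: 6410 × 0.961 = 6160
30–44: 2639 × 0.961 = 2536
45–59: 23072 × 0.946 = 21826
60–74: 7364 × 0.931 = 6856
75–89: 17174 × 0.945 = 16229
Net migration: 15–29 + 560 → 6720
Giving 705 / 6720 / 2536 / 21826 / 6856 / 16229.
— Period 4 —
Births: 6720 × 0.267 = 1794
15–29: 705 × 0.961 = 678
30–44: 6720 × 0.961 = 6458
45–59: 2536 × 0.946 = 2399
60–74: 21826 × 0.931 = 20320
75–89: 6856 × 0.945 = 6479
Net migration: 15–29 + 560 → 1238
Giving 1794 / 1238 / 6458 / 2399 / 20320 / 6479.
Total after period 4: 1794 + 1238 + 6458 + 2399 + 20320 + 6479 = 38688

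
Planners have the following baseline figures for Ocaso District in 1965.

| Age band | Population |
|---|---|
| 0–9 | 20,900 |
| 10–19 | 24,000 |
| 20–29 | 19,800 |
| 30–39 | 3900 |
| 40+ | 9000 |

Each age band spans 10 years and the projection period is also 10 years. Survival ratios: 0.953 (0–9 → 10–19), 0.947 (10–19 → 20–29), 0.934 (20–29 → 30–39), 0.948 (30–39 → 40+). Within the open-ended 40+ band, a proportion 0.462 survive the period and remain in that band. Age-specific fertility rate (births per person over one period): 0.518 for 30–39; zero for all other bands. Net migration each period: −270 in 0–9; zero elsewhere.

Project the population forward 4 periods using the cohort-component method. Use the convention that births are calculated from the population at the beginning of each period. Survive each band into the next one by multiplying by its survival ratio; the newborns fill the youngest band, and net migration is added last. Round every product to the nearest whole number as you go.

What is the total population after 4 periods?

59470

After projecting period 1:
Births: 3900 × 0.518 = 2020
10–19: 20900 × 0.953 = 19918
20–29: 24000 × 0.947 = 22728
30–39: 19800 × 0.934 = 18493
40+: 3900 × 0.948 + 9000 × 0.462 = 3697 + 4158 = 7855
Net migration: 0–9 − 270 → 1750
End of period: [1750, 19918, 22728, 18493, 7855]
After projecting period 2:
Births: 18493 × 0.518 = 9579
10–19: 1750 × 0.953 = 1668
20–29: 19918 × 0.947 = 18862
30–39: 22728 × 0.934 = 21228
40+: 18493 × 0.948 + 7855 × 0.462 = 17531 + 3629 = 21160
Net migration: 0–9 − 270 → 9309
End of period: [9309, 1668, 18862, 21228, 21160]
After projecting period 3:
Births: 21228 × 0.518 = 10996
10–19: 9309 × 0.953 = 8871
20–29: 1668 × 0.947 = 1580
30–39: 18862 × 0.934 = 17617
40+: 21228 × 0.948 + 21160 × 0.462 = 20124 + 9776 = 29900
Net migration: 0–9 − 270 → 10726
End of period: [10726, 8871, 1580, 17617, 29900]
After projecting period 4:
Births: 17617 × 0.518 = 9126
10–19: 10726 × 0.953 = 10222
20–29: 8871 × 0.947 = 8401
30–39: 1580 × 0.934 = 1476
40+: 17617 × 0.948 + 29900 × 0.462 = 16701 + 13814 = 30515
Net migration: 0–9 − 270 → 8856
End of period: [8856, 10222, 8401, 1476, 30515]
Total after period 4: 8856 + 10222 + 8401 + 1476 + 30515 = 59470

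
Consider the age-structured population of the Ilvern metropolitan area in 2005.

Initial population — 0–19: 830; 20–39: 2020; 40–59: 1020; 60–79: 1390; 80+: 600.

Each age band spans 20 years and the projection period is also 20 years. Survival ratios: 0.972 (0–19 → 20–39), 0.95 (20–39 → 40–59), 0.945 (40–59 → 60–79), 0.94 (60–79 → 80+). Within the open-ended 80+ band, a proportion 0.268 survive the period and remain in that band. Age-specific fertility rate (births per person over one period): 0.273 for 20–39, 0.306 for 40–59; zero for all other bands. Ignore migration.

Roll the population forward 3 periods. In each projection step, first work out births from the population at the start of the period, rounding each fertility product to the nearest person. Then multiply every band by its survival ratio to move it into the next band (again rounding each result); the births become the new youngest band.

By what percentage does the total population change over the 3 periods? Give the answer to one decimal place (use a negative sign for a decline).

(Groups numbered youngest = 1 to oldest = 5.)
Period 1:
Births: 2020 × 0.273 = 551 ; 1020 × 0.306 = 312 ⇒ total 863
Group 2: 830 × 0.972 = 807
Group 3: 2020 × 0.95 = 1919
Group 4: 1020 × 0.945 = 964
Group 5: 1390 × 0.94 + 600 × 0.268 = 1307 + 161 = 1468
End of period: [863, 807, 1919, 964, 1468]
Period 2:
Births: 807 × 0.273 = 220 ; 1919 × 0.306 = 587 ⇒ total 807
Group 2: 863 × 0.972 = 839
Group 3: 807 × 0.95 = 767
Group 4: 1919 × 0.945 = 1813
Group 5: 964 × 0.94 + 1468 × 0.268 = 906 + 393 = 1299
End of period: [807, 839, 767, 1813, 1299]
Period 3:
Births: 839 × 0.273 = 229 ; 767 × 0.306 = 235 ⇒ total 464
Group 2: 807 × 0.972 = 784
Group 3: 839 × 0.95 = 797
Group 4: 767 × 0.945 = 725
Group 5: 1813 × 0.94 + 1299 × 0.268 = 1704 + 348 = 2052
End of period: [464, 784, 797, 725, 2052]
Total: 5860 → 4822; change = -1038; percentage change = -17.7%

-17.7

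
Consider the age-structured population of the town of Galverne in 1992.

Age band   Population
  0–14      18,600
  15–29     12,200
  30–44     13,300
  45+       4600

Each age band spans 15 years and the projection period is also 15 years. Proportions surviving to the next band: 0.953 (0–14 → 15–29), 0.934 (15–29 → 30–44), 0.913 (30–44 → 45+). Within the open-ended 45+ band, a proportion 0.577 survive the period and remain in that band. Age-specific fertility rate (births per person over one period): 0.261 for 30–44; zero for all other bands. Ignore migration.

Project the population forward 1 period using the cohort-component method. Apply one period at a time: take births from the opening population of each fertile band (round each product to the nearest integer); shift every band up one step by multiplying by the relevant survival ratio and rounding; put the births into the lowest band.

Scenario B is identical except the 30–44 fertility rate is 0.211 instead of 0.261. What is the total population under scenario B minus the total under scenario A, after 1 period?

Period 1:
Births: 13300 * 0.261 = 3471
15–29: 18600 * 0.953 = 17726
30–44: 12200 * 0.934 = 11395
45+: 13300 * 0.913 + 4600 * 0.577 = 12143 + 2654 = 14797
→ [3471, 17726, 11395, 14797]
Scenario A total after 1 period: 47389
Scenario B projection —
Period 1:
Births: 13300 * 0.211 = 2806
15–29: 18600 * 0.953 = 17726
30–44: 12200 * 0.934 = 11395
45+: 13300 * 0.913 + 4600 * 0.577 = 12143 + 2654 = 14797
→ [2806, 17726, 11395, 14797]
Scenario B total after 1 period: 46724
Difference B − A = 46724 − 47389 = -665

-665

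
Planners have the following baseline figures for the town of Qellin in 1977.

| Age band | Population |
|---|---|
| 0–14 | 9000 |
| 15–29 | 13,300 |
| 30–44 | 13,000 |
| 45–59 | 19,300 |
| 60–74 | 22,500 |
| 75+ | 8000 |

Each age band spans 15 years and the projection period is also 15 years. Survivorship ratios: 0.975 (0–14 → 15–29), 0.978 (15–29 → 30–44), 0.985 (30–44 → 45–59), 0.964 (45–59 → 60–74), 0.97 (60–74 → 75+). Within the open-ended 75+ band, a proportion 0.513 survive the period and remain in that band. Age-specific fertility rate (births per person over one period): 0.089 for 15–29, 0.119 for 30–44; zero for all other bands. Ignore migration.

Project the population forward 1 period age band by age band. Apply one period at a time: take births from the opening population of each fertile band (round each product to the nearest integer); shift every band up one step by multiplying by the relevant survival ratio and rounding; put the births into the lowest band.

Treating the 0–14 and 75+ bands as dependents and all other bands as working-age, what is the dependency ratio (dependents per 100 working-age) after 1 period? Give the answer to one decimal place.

53.9

After projecting period 1:
Births: 13300 * 0.089 = 1184 ; 13000 * 0.119 = 1547 → total 2731
15–29: 9000 * 0.975 = 8775
30–44: 13300 * 0.978 = 13007
45–59: 13000 * 0.985 = 12805
60–74: 19300 * 0.964 = 18605
75+: 22500 * 0.97 + 8000 * 0.513 = 21825 + 4104 = 25929
Giving 2731 / 8775 / 13007 / 12805 / 18605 / 25929.
Dependents (band 0–14 + band 75+) = 2731 + 25929 = 28660; working-age = 53192; ratio = 28660/53192 × 100 = 53.9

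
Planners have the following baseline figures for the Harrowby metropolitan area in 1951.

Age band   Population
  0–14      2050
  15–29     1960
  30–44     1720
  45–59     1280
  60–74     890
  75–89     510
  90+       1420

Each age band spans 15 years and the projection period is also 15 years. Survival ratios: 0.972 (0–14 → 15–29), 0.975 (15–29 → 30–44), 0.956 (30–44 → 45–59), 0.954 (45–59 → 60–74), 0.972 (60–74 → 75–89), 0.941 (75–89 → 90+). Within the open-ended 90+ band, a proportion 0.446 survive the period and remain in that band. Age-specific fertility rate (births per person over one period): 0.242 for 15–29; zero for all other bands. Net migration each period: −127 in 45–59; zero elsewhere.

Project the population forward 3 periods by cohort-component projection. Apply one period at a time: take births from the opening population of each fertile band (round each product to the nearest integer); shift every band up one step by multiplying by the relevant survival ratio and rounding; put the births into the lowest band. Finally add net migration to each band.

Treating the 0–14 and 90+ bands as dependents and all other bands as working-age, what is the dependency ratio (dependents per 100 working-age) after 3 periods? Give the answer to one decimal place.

After projecting period 1:
Births: 1960 * 0.242 = 474
15–29: 2050 * 0.972 = 1993
30–44: 1960 * 0.975 = 1911
45–59: 1720 * 0.956 = 1644
60–74: 1280 * 0.954 = 1221
75–89: 890 * 0.972 = 865
90+: 510 * 0.941 + 1420 * 0.446 = 480 + 633 = 1113
Net migration: 45–59 − 127 → 1517
Giving 474 / 1993 / 1911 / 1517 / 1221 / 865 / 1113.
After projecting period 2:
Births: 1993 * 0.242 = 482
15–29: 474 * 0.972 = 461
30–44: 1993 * 0.975 = 1943
45–59: 1911 * 0.956 = 1827
60–74: 1517 * 0.954 = 1447
75–89: 1221 * 0.972 = 1187
90+: 865 * 0.941 + 1113 * 0.446 = 814 + 496 = 1310
Net migration: 45–59 − 127 → 1700
Giving 482 / 461 / 1943 / 1700 / 1447 / 1187 / 1310.
After projecting period 3:
Births: 461 * 0.242 = 112
15–29: 482 * 0.972 = 469
30–44: 461 * 0.975 = 449
45–59: 1943 * 0.956 = 1858
60–74: 1700 * 0.954 = 1622
75–89: 1447 * 0.972 = 1406
90+: 1187 * 0.941 + 1310 * 0.446 = 1117 + 584 = 1701
Net migration: 45–59 − 127 → 1731
Giving 112 / 469 / 449 / 1731 / 1622 / 1406 / 1701.
Dependents (band 0–14 + band 90+) = 112 + 1701 = 1813; working-age = 5677; ratio = 1813/5677 × 100 = 31.9

31.9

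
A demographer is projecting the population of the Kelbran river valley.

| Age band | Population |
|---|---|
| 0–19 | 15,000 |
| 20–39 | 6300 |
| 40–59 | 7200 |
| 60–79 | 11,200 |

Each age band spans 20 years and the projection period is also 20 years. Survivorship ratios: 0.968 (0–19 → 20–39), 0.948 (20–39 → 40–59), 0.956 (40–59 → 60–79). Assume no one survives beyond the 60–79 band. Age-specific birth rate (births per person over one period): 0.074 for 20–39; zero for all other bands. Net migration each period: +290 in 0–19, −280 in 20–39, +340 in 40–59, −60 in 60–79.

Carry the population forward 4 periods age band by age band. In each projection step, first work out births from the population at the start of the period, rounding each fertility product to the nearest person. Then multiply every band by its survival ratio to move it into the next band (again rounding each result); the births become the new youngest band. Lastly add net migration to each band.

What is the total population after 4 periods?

2381

Period 1:
Births: 6300 * 0.074 = 466
20–39: 15000 * 0.968 = 14520
40–59: 6300 * 0.948 = 5972
60–79: 7200 * 0.956 = 6883
Net migration: 0–19 + 290 → 756; 20–39 − 280 → 14240; 40–59 + 340 → 6312; 60–79 − 60 → 6823
Population now: 0–19=756, 20–39=14240, 40–59=6312, 60–79=6823
Period 2:
Births: 14240 * 0.074 = 1054
20–39: 756 * 0.968 = 732
40–59: 14240 * 0.948 = 13500
60–79: 6312 * 0.956 = 6034
Net migration: 0–19 + 290 → 1344; 20–39 − 280 → 452; 40–59 + 340 → 13840; 60–79 − 60 → 5974
Population now: 0–19=1344, 20–39=452, 40–59=13840, 60–79=5974
Period 3:
Births: 452 * 0.074 = 33
20–39: 1344 * 0.968 = 1301
40–59: 452 * 0.948 = 428
60–79: 13840 * 0.956 = 13231
Net migration: 0–19 + 290 → 323; 20–39 − 280 → 1021; 40–59 + 340 → 768; 60–79 − 60 → 13171
Population now: 0–19=323, 20–39=1021, 40–59=768, 60–79=13171
Period 4:
Births: 1021 * 0.074 = 76
20–39: 323 * 0.968 = 313
40–59: 1021 * 0.948 = 968
60–79: 768 * 0.956 = 734
Net migration: 0–19 + 290 → 366; 20–39 − 280 → 33; 40–59 + 340 → 1308; 60–79 − 60 → 674
Population now: 0–19=366, 20–39=33, 40–59=1308, 60–79=674
Total after period 4: 366 + 33 + 1308 + 674 = 2381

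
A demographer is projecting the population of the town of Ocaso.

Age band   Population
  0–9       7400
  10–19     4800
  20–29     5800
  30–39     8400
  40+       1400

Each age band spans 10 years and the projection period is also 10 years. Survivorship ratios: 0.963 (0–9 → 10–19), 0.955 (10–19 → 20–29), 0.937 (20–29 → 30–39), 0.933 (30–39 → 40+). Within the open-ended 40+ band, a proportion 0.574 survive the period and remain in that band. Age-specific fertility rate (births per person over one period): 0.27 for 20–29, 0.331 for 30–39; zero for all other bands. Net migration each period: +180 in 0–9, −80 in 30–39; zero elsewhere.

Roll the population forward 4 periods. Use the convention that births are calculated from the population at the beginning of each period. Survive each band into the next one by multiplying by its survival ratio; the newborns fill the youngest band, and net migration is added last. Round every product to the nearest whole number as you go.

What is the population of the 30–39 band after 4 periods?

3821

Let band 1 be 0–9 through band 5 = 40+.
[period 1]
Births: 5800 * 0.27 = 1566 ; 8400 * 0.331 = 2780 → total 4346
Band 2: 7400 * 0.963 = 7126
Band 3: 4800 * 0.955 = 4584
Band 4: 5800 * 0.937 = 5435
Band 5: 8400 * 0.933 + 1400 * 0.574 = 7837 + 804 = 8641
Net migration: Band 1 + 180 → 4526; Band 4 − 80 → 5355
Giving 4526 / 7126 / 4584 / 5355 / 8641.
[period 2]
Births: 4584 * 0.27 = 1238 ; 5355 * 0.331 = 1773 → total 3011
Band 2: 4526 * 0.963 = 4359
Band 3: 7126 * 0.955 = 6805
Band 4: 4584 * 0.937 = 4295
Band 5: 5355 * 0.933 + 8641 * 0.574 = 4996 + 4960 = 9956
Net migration: Band 1 + 180 → 3191; Band 4 − 80 → 4215
Giving 3191 / 4359 / 6805 / 4215 / 9956.
[period 3]
Births: 6805 * 0.27 = 1837 ; 4215 * 0.331 = 1395 → total 3232
Band 2: 3191 * 0.963 = 3073
Band 3: 4359 * 0.955 = 4163
Band 4: 6805 * 0.937 = 6376
Band 5: 4215 * 0.933 + 9956 * 0.574 = 3933 + 5715 = 9648
Net migration: Band 1 + 180 → 3412; Band 4 − 80 → 6296
Giving 3412 / 3073 / 4163 / 6296 / 9648.
[period 4]
Births: 4163 * 0.27 = 1124 ; 6296 * 0.331 = 2084 → total 3208
Band 2: 3412 * 0.963 = 3286
Band 3: 3073 * 0.955 = 2935
Band 4: 4163 * 0.937 = 3901
Band 5: 6296 * 0.933 + 9648 * 0.574 = 5874 + 5538 = 11412
Net migration: Band 1 + 180 → 3388; Band 4 − 80 → 3821
Giving 3388 / 3286 / 2935 / 3821 / 11412.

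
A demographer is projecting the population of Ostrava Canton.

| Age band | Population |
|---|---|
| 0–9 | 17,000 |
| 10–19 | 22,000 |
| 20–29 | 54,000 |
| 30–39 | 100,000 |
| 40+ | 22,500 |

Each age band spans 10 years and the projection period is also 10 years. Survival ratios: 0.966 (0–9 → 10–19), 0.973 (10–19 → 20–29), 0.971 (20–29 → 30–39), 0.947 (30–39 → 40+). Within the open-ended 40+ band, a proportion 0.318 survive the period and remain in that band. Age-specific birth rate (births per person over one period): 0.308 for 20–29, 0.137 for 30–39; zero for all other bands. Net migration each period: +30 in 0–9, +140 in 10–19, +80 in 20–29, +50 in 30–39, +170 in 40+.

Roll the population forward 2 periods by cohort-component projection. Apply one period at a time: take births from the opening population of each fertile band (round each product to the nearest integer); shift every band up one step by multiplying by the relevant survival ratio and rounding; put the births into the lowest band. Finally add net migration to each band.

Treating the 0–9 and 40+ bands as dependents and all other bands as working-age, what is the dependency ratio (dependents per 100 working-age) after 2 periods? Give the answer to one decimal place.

Let group 1 be 0–9 through group 5 = 40+.
After projecting period 1:
Births: 54000 * 0.308 = 16632 ; 100000 * 0.137 = 13700 — total 30332
Group 2: 17000 * 0.966 = 16422
Group 3: 22000 * 0.973 = 21406
Group 4: 54000 * 0.971 = 52434
Group 5: 100000 * 0.947 + 22500 * 0.318 = 94700 + 7155 = 101855
Net migration: Group 1 + 30 → 30362; Group 2 + 140 → 16562; Group 3 + 80 → 21486; Group 4 + 50 → 52484; Group 5 + 170 → 102025
Giving 30362 / 16562 / 21486 / 52484 / 102025.
After projecting period 2:
Births: 21486 * 0.308 = 6618 ; 52484 * 0.137 = 7190 — total 13808
Group 2: 30362 * 0.966 = 29330
Group 3: 16562 * 0.973 = 16115
Group 4: 21486 * 0.971 = 20863
Group 5: 52484 * 0.947 + 102025 * 0.318 = 49702 + 32444 = 82146
Net migration: Group 1 + 30 → 13838; Group 2 + 140 → 29470; Group 3 + 80 → 16195; Group 4 + 50 → 20913; Group 5 + 170 → 82316
Giving 13838 / 29470 / 16195 / 20913 / 82316.
Dependents (band 0–9 + band 40+) = 13838 + 82316 = 96154; working-age = 66578; ratio = 96154/66578 × 100 = 144.4

144.4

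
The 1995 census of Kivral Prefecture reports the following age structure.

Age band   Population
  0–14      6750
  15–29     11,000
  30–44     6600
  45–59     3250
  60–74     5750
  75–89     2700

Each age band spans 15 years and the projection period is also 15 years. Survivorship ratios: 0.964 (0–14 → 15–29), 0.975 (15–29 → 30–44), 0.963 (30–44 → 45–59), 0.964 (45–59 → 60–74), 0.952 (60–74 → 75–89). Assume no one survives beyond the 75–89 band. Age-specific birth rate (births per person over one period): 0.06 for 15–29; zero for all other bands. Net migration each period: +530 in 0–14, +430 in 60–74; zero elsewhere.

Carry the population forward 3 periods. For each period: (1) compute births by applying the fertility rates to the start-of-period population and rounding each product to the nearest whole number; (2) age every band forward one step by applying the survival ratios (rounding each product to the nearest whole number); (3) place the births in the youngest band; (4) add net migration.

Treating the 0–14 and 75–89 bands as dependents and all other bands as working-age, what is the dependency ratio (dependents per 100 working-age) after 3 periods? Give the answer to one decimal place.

37.0

Period 1.
Births: 11000 × 0.06 = 660
15–29: 6750 × 0.964 = 6507
30–44: 11000 × 0.975 = 10725
45–59: 6600 × 0.963 = 6356
60–74: 3250 × 0.964 = 3133
75–89: 5750 × 0.952 = 5474
Net migration: 0–14 + 530 → 1190; 60–74 + 430 → 3563
End of period: [1190, 6507, 10725, 6356, 3563, 5474]
Period 2.
Births: 6507 × 0.06 = 390
15–29: 1190 × 0.964 = 1147
30–44: 6507 × 0.975 = 6344
45–59: 10725 × 0.963 = 10328
60–74: 6356 × 0.964 = 6127
75–89: 3563 × 0.952 = 3392
Net migration: 0–14 + 530 → 920; 60–74 + 430 → 6557
End of period: [920, 1147, 6344, 10328, 6557, 3392]
Period 3.
Births: 1147 × 0.06 = 69
15–29: 920 × 0.964 = 887
30–44: 1147 × 0.975 = 1118
45–59: 6344 × 0.963 = 6109
60–74: 10328 × 0.964 = 9956
75–89: 6557 × 0.952 = 6242
Net migration: 0–14 + 530 → 599; 60–74 + 430 → 10386
End of period: [599, 887, 1118, 6109, 10386, 6242]
Dependents (band 0–14 + band 75–89) = 599 + 6242 = 6841; working-age = 18500; ratio = 6841/18500 × 100 = 37.0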